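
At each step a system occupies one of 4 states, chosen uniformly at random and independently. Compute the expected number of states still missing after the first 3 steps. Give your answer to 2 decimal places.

For each state, P(unseen after 3) = (3/4)^3 = 0.422.
By linearity of expectation, E[unseen] = 4·(3/4)^3 = 1.688.

1.69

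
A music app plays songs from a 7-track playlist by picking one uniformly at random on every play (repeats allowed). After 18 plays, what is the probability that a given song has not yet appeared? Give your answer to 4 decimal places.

On each play the fixed song fails to appear with probability 6/7.
P(still missing after 18) = (6/7)^18 = 0.06237.

0.0624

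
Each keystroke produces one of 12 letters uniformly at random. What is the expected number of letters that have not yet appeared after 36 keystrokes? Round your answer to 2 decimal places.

0.52

For each letter, P(unseen after 36) = (11/12)^36 = 0.044.
By linearity of expectation, E[unseen] = 12·(11/12)^36 = 0.523.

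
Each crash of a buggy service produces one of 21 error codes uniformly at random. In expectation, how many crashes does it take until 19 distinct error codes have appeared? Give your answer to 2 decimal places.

45.05

With k distinct error codes already seen, the next new one arrives after an expected 21/(21-k) crashes.
Sum over k = 0,...,18: E = 21/21 + 21/20 + 21/19 + ... + 21/4 + 21/3 = 45.053.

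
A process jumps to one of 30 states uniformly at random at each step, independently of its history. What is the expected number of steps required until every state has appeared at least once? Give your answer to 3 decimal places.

119.850

The wait to go from k to k+1 distinct states is geometric with mean 30/(30-k).
E[T] = 30/30 + 30/29 + 30/28 + ... + 30/2 + 30/1 = 30·H_{30}.
H_{30} = 3.9950, so E[T] = 119.8496.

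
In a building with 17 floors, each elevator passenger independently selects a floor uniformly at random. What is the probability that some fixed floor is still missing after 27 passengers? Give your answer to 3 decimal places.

0.195

Each passenger misses the fixed floor with probability (17-1)/17 = 16/17, independently.
P(still missing after 27) = (16/17)^27 = 0.1946.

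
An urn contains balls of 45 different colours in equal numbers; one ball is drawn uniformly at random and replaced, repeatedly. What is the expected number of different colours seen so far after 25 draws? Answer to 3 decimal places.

19.342

For each colour, P(seen in 25 draws) = 1 - (44/45)^25 = 0.4298.
By linearity of expectation, E[distinct seen] = 45·(1 - (44/45)^25) = 19.3424.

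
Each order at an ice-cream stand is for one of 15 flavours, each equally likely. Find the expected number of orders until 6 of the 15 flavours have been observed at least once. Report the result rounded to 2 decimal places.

Going from k to k+1 distinct takes a geometric number of orders with mean 15/(15-k).
Sum over k = 0,...,5: E = 15/15 + 15/14 + 15/13 + 15/12 + 15/11 + 15/10 = 7.339.

7.34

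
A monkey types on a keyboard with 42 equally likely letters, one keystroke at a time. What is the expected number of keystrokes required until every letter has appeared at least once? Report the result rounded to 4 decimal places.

181.7232

Split into phases: going from k distinct to k+1 distinct takes on average 42/(42-k) keystrokes.
E[T] = 42/42 + 42/41 + 42/40 + ... + 42/2 + 42/1 = 42·H_{42}.
H_{42} = 4.32674, so E[T] = 181.72320.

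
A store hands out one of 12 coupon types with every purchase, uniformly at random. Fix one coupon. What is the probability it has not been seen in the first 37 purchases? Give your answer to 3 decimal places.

0.040

Each purchase misses the fixed coupon with probability (12-1)/12 = 11/12, independently.
P(still missing after 37) = (11/12)^37 = 0.0400.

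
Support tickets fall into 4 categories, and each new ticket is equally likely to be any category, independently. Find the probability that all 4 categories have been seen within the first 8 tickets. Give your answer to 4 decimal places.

0.6229

Let A_i be the event that category i is missing after 8 tickets. By inclusion–exclusion on the A_i,
P(all seen) = Σ_{j=0}^{4} (-1)^j C(4,j)((4-j)/4)^8
= 1.00000 - 0.40045 + 0.02344 - 0.00006 + 0.00000
= 0.62292.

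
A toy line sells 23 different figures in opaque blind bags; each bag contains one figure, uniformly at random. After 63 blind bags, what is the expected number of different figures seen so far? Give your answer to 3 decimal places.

21.602

For each figure, P(seen in 63 blind bags) = 1 - (22/23)^63 = 0.9392.
By linearity of expectation, E[distinct seen] = 23·(1 - (22/23)^63) = 21.6020.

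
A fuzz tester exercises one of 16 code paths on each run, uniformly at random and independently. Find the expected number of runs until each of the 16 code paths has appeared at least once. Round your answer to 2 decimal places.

The wait to go from k to k+1 distinct code paths is geometric with mean 16/(16-k).
E[T] = 16/16 + 16/15 + 16/14 + ... + 16/2 + 16/1 = 16·H_{16}.
H_{16} = 3.381, so E[T] = 54.092.

54.09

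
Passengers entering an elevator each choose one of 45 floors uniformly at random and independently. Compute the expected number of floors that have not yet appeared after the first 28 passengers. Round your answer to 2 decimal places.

23.98

For each floor, P(unseen after 28) = (44/45)^28 = 0.533.
By linearity of expectation, E[unseen] = 45·(44/45)^28 = 23.985.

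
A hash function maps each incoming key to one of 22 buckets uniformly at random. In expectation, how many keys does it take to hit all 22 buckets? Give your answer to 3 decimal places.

81.198

The wait to go from k to k+1 distinct buckets is geometric with mean 22/(22-k).
E[T] = 22/22 + 22/21 + 22/20 + ... + 22/2 + 22/1 = 22·H_{22}.
H_{22} = 3.6908, so E[T] = 81.1979.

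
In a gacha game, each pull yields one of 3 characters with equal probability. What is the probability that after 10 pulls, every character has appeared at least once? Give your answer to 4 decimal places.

0.9480

Let A_i be the event that character i is missing after 10 pulls. By inclusion–exclusion on the A_i,
P(all seen) = Σ_{j=0}^{3} (-1)^j C(3,j)((3-j)/3)^10
= 1.00000 - 0.05202 + 0.00005 - 0.00000
= 0.94803.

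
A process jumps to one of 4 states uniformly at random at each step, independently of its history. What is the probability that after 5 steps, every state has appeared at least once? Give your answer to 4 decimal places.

By inclusion–exclusion over which states are missing,
P(all seen) = Σ_{j=0}^{4} (-1)^j C(4,j)((4-j)/4)^5
= 1.00000 - 0.94922 + 0.18750 - 0.00391 + 0.00000
= 0.23438.

0.2344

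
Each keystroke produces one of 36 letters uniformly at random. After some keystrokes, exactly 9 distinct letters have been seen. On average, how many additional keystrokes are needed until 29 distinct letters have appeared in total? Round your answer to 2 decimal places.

The wait to go from k to k+1 distinct letters is geometric with mean 36/(36-k).
Sum over k = 9,...,28: E = 36/27 + 36/26 + 36/25 + ... + 36/9 + 36/8 = 46.750.

46.75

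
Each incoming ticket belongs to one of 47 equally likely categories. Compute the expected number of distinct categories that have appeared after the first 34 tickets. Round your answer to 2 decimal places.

24.38

For each category, P(seen in 34 tickets) = 1 - (46/47)^34 = 0.519.
By linearity of expectation, E[distinct seen] = 47·(1 - (46/47)^34) = 24.378.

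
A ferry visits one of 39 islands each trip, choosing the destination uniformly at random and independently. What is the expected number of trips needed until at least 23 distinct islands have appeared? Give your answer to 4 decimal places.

34.0397

Going from k to k+1 distinct takes a geometric number of trips with mean 39/(39-k).
Sum over k = 0,...,22: E = 39/39 + 39/38 + 39/37 + ... + 39/18 + 39/17 = 34.03975.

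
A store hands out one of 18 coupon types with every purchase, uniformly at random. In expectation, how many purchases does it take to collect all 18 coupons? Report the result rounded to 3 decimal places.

After k distinct coupons have appeared, the next purchase gives a new one with probability (18-k)/18, so the expected wait for the (k+1)-th is 18/(18-k).
E[T] = 18/18 + 18/17 + 18/16 + ... + 18/2 + 18/1 = 18·H_{18}.
H_{18} = 3.4951, so E[T] = 62.9119.

62.912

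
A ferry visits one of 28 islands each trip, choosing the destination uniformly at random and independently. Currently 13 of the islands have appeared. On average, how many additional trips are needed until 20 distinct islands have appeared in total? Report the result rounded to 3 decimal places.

The wait to go from k to k+1 distinct islands is geometric with mean 28/(28-k).
Sum over k = 13,...,19: E = 28/15 + 28/14 + 28/13 + ... + 28/10 + 28/9 = 16.8104.

16.810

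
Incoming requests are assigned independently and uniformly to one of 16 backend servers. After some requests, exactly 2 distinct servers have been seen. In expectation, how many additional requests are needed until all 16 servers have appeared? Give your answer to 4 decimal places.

With k distinct servers already seen, the next new one takes an expected 16/(16-k) requests.
Sum over k = 2,...,15: E = 16/14 + 16/13 + 16/12 + ... + 16/2 + 16/1 = 52.02500.

52.0250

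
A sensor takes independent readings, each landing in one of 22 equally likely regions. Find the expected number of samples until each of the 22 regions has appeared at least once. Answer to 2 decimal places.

81.20

Split into phases: going from k distinct to k+1 distinct takes on average 22/(22-k) samples.
E[T] = 22/22 + 22/21 + 22/20 + ... + 22/2 + 22/1 = 22·H_{22}.
H_{22} = 3.691, so E[T] = 81.198.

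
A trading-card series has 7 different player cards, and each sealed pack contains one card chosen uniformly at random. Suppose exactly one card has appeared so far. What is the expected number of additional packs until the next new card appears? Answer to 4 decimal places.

The number of packs until the next new card is geometric with success probability 6/7, so its mean is 7/6.
E = 7/6 = 1.16667.

1.1667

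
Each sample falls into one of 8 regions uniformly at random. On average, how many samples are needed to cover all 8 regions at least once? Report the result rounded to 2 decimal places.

21.74

After k distinct regions have appeared, the next sample gives a new one with probability (8-k)/8, so the expected wait for the (k+1)-th is 8/(8-k).
E[T] = 8/8 + 8/7 + 8/6 + ... + 8/2 + 8/1 = 8·H_{8}.
H_{8} = 2.718, so E[T] = 21.743.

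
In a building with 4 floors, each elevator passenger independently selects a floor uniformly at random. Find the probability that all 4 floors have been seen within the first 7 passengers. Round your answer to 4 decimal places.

0.5127

Let A_i be the event that floor i is missing after 7 passengers. By inclusion–exclusion on the A_i,
P(all seen) = Σ_{j=0}^{4} (-1)^j C(4,j)((4-j)/4)^7
= 1.00000 - 0.53394 + 0.04688 - 0.00024 + 0.00000
= 0.51270.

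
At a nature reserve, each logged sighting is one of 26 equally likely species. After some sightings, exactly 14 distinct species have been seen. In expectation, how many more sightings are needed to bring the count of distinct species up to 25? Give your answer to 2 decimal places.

54.68

The wait to go from k to k+1 distinct species is geometric with mean 26/(26-k).
Sum over k = 14,...,24: E = 26/12 + 26/11 + 26/10 + ... + 26/3 + 26/2 = 54.683.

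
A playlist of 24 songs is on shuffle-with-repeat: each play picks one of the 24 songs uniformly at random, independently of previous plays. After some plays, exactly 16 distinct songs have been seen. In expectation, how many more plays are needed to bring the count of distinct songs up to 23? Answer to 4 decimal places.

41.2286

From k distinct to k+1 distinct takes on average 24/(24-k) plays.
Sum over k = 16,...,22: E = 24/8 + 24/7 + 24/6 + ... + 24/3 + 24/2 = 41.22857.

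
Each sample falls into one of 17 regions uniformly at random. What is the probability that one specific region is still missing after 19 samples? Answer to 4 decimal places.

On each sample the fixed region fails to appear with probability 16/17.
P(still missing after 19) = (16/17)^19 = 0.31605.

0.3160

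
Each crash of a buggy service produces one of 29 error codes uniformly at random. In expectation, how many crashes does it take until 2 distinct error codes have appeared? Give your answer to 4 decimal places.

Going from k to k+1 distinct takes a geometric number of crashes with mean 29/(29-k).
Sum over k = 0,...,1: E = 29/29 + 29/28 = 2.03571.

2.0357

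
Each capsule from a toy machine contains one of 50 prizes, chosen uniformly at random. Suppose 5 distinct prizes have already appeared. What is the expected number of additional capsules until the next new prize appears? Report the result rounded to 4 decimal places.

The number of capsules until the next new prize is geometric with success probability 45/50, so its mean is 50/45.
E = 50/45 = 1.11111.

1.1111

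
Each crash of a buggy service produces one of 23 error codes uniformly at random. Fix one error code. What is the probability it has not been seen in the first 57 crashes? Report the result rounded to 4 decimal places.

Each crash misses the fixed error code with probability (23-1)/23 = 22/23, independently.
P(still missing after 57) = (22/23)^57 = 0.07936.

0.0794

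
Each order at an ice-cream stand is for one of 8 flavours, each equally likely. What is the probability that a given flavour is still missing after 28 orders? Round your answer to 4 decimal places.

0.0238

On each order the fixed flavour fails to appear with probability 7/8.
P(still missing after 28) = (7/8)^28 = 0.02378.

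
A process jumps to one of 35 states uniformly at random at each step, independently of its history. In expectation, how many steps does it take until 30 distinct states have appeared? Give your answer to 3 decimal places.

65.221

Going from k to k+1 distinct takes a geometric number of steps with mean 35/(35-k).
Sum over k = 0,...,29: E = 35/35 + 35/34 + 35/33 + ... + 35/7 + 35/6 = 65.2207.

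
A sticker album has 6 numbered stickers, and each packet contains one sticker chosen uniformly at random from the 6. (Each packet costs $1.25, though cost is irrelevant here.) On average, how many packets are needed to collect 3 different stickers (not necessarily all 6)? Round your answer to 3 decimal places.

3.700

Going from k to k+1 distinct takes a geometric number of packets with mean 6/(6-k).
Sum over k = 0,...,2: E = 6/6 + 6/5 + 6/4 = 3.7000.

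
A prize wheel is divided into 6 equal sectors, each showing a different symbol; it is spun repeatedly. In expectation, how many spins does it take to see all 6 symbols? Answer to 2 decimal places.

Split into phases: going from k distinct to k+1 distinct takes on average 6/(6-k) spins.
E[T] = 6/6 + 6/5 + 6/4 + 6/3 + 6/2 + 6/1 = 6·H_{6}.
H_{6} = 2.450, so E[T] = 14.700.

14.70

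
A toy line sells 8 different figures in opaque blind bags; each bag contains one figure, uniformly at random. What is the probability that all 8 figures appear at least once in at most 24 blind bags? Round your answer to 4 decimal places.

0.7028

By inclusion–exclusion over which figures are missing,
P(all seen) = Σ_{j=0}^{8} (-1)^j C(8,j)((8-j)/8)^24
= 1.00000 - 0.32455 + 0.02809 - 0.00071 + 0.00000 - 0.00000 + 0.00000 - 0.00000 + 0.00000
= 0.70284.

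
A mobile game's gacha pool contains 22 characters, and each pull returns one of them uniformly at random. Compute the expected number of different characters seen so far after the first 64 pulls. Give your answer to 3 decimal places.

20.880

For each character, P(seen in 64 pulls) = 1 - (21/22)^64 = 0.9491.
By linearity of expectation, E[distinct seen] = 22·(1 - (21/22)^64) = 20.8795.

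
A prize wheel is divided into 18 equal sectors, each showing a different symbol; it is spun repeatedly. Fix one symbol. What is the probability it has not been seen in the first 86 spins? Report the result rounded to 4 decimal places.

0.0073

On each spin the fixed symbol fails to appear with probability 17/18.
P(still missing after 86) = (17/18)^86 = 0.00733.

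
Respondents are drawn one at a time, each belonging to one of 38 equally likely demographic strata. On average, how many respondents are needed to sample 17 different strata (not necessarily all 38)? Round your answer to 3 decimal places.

With k distinct strata already seen, the next new one arrives after an expected 38/(38-k) respondents.
Sum over k = 0,...,16: E = 38/38 + 38/37 + 38/36 + ... + 38/23 + 38/22 = 22.1366.

22.137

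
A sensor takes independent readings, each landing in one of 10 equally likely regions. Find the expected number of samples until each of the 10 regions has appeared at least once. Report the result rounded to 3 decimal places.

After k distinct regions have appeared, the next sample gives a new one with probability (10-k)/10, so the expected wait for the (k+1)-th is 10/(10-k).
E[T] = 10/10 + 10/9 + 10/8 + ... + 10/2 + 10/1 = 10·H_{10}.
H_{10} = 2.9290, so E[T] = 29.2897.

29.290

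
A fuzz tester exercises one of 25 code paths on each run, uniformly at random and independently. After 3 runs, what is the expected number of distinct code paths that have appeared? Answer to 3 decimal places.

For each code path, P(seen in 3 runs) = 1 - (24/25)^3 = 0.1153.
By linearity of expectation, E[distinct seen] = 25·(1 - (24/25)^3) = 2.8816.

2.882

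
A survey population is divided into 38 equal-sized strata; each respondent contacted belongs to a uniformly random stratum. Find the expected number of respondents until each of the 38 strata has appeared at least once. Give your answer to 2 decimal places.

160.66

After k distinct strata have appeared, the next respondent gives a new one with probability (38-k)/38, so the expected wait for the (k+1)-th is 38/(38-k).
E[T] = 38/38 + 38/37 + 38/36 + ... + 38/2 + 38/1 = 38·H_{38}.
H_{38} = 4.228, so E[T] = 160.660.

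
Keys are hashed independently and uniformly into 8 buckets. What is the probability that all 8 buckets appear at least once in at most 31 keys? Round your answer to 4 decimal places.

0.8763

By inclusion–exclusion over which buckets are missing,
P(all seen) = Σ_{j=0}^{8} (-1)^j C(8,j)((8-j)/8)^31
= 1.00000 - 0.12745 + 0.00375 - 0.00003 + 0.00000 - 0.00000 + 0.00000 - 0.00000 + 0.00000
= 0.87627.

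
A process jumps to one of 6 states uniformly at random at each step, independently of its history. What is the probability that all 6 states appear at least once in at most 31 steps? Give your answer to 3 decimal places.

0.979

By inclusion–exclusion over which states are missing,
P(all seen) = Σ_{j=0}^{6} (-1)^j C(6,j)((6-j)/6)^31
= 1.0000 - 0.0211 + 0.0001 - 0.0000 + 0.0000 - 0.0000 + 0.0000
= 0.9790.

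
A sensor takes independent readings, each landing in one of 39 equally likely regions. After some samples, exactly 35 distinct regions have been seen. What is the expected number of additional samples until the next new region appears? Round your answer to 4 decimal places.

Each sample yields a new region with probability (39-35)/39 = 4/39, so the wait is geometric with mean 39/4.
E = 39/4 = 9.75000.

9.7500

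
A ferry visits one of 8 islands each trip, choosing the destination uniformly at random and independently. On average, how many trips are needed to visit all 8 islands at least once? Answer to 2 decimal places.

21.74

Split into phases: going from k distinct to k+1 distinct takes on average 8/(8-k) trips.
E[T] = 8/8 + 8/7 + 8/6 + ... + 8/2 + 8/1 = 8·H_{8}.
H_{8} = 2.718, so E[T] = 21.743.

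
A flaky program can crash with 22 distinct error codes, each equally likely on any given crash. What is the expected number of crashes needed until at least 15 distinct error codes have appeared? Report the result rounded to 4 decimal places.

Going from k to k+1 distinct takes a geometric number of crashes with mean 22/(22-k).
Sum over k = 0,...,14: E = 22/22 + 22/21 + 22/20 + ... + 22/9 + 22/8 = 24.15503.

24.1550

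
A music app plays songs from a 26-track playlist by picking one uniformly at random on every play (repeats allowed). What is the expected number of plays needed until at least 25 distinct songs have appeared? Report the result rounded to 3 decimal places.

With k distinct songs already seen, the next new one arrives after an expected 26/(26-k) plays.
Sum over k = 0,...,24: E = 26/26 + 26/25 + 26/24 + ... + 26/3 + 26/2 = 74.2149.

74.215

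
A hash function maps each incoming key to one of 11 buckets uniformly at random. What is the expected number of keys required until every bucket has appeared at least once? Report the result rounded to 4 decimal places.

Split into phases: going from k distinct to k+1 distinct takes on average 11/(11-k) keys.
E[T] = 11/11 + 11/10 + 11/9 + ... + 11/2 + 11/1 = 11·H_{11}.
H_{11} = 3.01988, so E[T] = 33.21865.

33.2187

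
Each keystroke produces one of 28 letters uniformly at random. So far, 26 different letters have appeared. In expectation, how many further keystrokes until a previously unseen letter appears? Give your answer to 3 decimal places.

Each keystroke yields a new letter with probability (28-26)/28 = 2/28, so the wait is geometric with mean 28/2.
E = 28/2 = 14.0000.

14.000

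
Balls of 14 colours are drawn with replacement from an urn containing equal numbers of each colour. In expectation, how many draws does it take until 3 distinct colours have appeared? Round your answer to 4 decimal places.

3.2436

With k distinct colours already seen, the next new one arrives after an expected 14/(14-k) draws.
Sum over k = 0,...,2: E = 14/14 + 14/13 + 14/12 = 3.24359.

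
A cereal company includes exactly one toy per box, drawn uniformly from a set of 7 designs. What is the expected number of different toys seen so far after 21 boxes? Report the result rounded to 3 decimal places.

6.725

For each toy, P(seen in 21 boxes) = 1 - (6/7)^21 = 0.9607.
By linearity of expectation, E[distinct seen] = 7·(1 - (6/7)^21) = 6.7251.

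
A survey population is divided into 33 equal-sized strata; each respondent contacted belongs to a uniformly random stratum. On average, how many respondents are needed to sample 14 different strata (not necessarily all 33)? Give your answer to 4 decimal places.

17.8549

With k distinct strata already seen, the next new one arrives after an expected 33/(33-k) respondents.
Sum over k = 0,...,13: E = 33/33 + 33/32 + 33/31 + ... + 33/21 + 33/20 = 17.85493.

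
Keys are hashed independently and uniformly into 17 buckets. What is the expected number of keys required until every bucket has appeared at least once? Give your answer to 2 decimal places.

58.47

Split into phases: going from k distinct to k+1 distinct takes on average 17/(17-k) keys.
E[T] = 17/17 + 17/16 + 17/15 + ... + 17/2 + 17/1 = 17·H_{17}.
H_{17} = 3.440, so E[T] = 58.472.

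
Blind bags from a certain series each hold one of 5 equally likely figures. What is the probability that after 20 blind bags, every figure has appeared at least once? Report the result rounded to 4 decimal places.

Let A_i be the event that figure i is missing after 20 blind bags. By inclusion–exclusion on the A_i,
P(all seen) = Σ_{j=0}^{5} (-1)^j C(5,j)((5-j)/5)^20
= 1.00000 - 0.05765 + 0.00037 - 0.00000 + 0.00000 - 0.00000
= 0.94272.

0.9427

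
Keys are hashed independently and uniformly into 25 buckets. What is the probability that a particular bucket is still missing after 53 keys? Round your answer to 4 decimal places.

0.1149

Each key misses the fixed bucket with probability (25-1)/25 = 24/25, independently.
P(still missing after 53) = (24/25)^53 = 0.11491.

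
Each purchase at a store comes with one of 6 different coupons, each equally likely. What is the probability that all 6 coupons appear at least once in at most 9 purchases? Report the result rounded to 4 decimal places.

0.1890

Let A_i be the event that coupon i is missing after 9 purchases. By inclusion–exclusion on the A_i,
P(all seen) = Σ_{j=0}^{6} (-1)^j C(6,j)((6-j)/6)^9
= 1.00000 - 1.16284 + 0.39018 - 0.03906 + 0.00076 - 0.00000 + 0.00000
= 0.18904.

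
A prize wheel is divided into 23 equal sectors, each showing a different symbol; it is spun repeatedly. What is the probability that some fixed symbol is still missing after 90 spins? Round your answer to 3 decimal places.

0.018

Each spin misses the fixed symbol with probability (23-1)/23 = 22/23, independently.
P(still missing after 90) = (22/23)^90 = 0.0183.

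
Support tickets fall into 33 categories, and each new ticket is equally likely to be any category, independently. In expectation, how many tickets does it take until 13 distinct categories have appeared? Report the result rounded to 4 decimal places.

With k distinct categories already seen, the next new one arrives after an expected 33/(33-k) tickets.
Sum over k = 0,...,12: E = 33/33 + 33/32 + 33/31 + ... + 33/22 + 33/21 = 16.20493.

16.2049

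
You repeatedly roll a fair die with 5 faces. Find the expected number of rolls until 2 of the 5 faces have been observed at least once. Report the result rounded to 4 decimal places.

Going from k to k+1 distinct takes a geometric number of rolls with mean 5/(5-k).
Sum over k = 0,...,1: E = 5/5 + 5/4 = 2.25000.

2.2500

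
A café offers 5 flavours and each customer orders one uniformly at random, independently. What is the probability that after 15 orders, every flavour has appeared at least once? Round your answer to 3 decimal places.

By inclusion–exclusion over which flavours are missing,
P(all seen) = Σ_{j=0}^{5} (-1)^j C(5,j)((5-j)/5)^15
= 1.0000 - 0.1759 + 0.0047 - 0.0000 + 0.0000 - 0.0000
= 0.8288.

0.829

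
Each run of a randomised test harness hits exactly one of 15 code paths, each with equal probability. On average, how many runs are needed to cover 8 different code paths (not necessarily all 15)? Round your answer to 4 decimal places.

10.8806

Going from k to k+1 distinct takes a geometric number of runs with mean 15/(15-k).
Sum over k = 0,...,7: E = 15/15 + 15/14 + 15/13 + ... + 15/9 + 15/8 = 10.88058.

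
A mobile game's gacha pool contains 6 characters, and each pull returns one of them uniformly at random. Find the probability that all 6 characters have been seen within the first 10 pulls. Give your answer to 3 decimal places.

0.272

By inclusion–exclusion over which characters are missing,
P(all seen) = Σ_{j=0}^{6} (-1)^j C(6,j)((6-j)/6)^10
= 1.0000 - 0.9690 + 0.2601 - 0.0195 + 0.0003 - 0.0000 + 0.0000
= 0.2718.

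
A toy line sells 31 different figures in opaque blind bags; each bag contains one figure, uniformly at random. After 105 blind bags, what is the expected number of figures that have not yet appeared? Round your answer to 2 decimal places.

0.99

For each figure, P(unseen after 105) = (30/31)^105 = 0.032.
By linearity of expectation, E[unseen] = 31·(30/31)^105 = 0.991.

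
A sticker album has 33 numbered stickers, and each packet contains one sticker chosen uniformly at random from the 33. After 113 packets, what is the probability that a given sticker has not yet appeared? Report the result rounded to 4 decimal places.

Each packet misses the fixed sticker with probability (33-1)/33 = 32/33, independently.
P(still missing after 113) = (32/33)^113 = 0.03089.

0.0309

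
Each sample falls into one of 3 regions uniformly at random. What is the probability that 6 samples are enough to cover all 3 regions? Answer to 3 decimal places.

0.741

By inclusion–exclusion over which regions are missing,
P(all seen) = Σ_{j=0}^{3} (-1)^j C(3,j)((3-j)/3)^6
= 1.0000 - 0.2634 + 0.0041 - 0.0000
= 0.7407.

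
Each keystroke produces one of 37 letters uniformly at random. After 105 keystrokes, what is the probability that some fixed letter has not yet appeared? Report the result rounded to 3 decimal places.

0.056

Each keystroke misses the fixed letter with probability (37-1)/37 = 36/37, independently.
P(still missing after 105) = (36/37)^105 = 0.0563.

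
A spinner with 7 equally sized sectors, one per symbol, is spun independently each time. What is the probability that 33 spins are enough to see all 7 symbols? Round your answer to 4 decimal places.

By inclusion–exclusion over which symbols are missing,
P(all seen) = Σ_{j=0}^{7} (-1)^j C(7,j)((7-j)/7)^33
= 1.00000 - 0.04324 + 0.00032 - 0.00000 + 0.00000 - 0.00000 + 0.00000 - 0.00000
= 0.95708.

0.9571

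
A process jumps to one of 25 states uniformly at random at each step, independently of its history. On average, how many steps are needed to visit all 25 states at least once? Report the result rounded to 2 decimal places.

The wait to go from k to k+1 distinct states is geometric with mean 25/(25-k).
E[T] = 25/25 + 25/24 + 25/23 + ... + 25/2 + 25/1 = 25·H_{25}.
H_{25} = 3.816, so E[T] = 95.399.

95.40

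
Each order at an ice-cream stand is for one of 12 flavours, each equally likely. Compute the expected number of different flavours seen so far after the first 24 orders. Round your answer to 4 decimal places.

10.5132

For each flavour, P(seen in 24 orders) = 1 - (11/12)^24 = 0.87610.
By linearity of expectation, E[distinct seen] = 12·(1 - (11/12)^24) = 10.51319.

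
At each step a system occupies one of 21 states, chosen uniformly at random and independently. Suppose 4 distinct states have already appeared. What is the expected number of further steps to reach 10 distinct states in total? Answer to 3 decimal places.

The wait to go from k to k+1 distinct states is geometric with mean 21/(21-k).
Sum over k = 4,...,9: E = 21/17 + 21/16 + 21/15 + 21/14 + 21/13 + 21/12 = 8.8132.

8.813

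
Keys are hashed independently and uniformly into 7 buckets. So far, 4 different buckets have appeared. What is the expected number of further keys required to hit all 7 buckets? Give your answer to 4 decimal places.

12.8333

With k distinct buckets already seen, the next new one takes an expected 7/(7-k) keys.
Sum over k = 4,...,6: E = 7/3 + 7/2 + 7/1 = 12.83333.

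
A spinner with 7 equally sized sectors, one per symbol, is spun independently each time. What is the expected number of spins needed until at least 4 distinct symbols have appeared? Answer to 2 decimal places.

With k distinct symbols already seen, the next new one arrives after an expected 7/(7-k) spins.
Sum over k = 0,...,3: E = 7/7 + 7/6 + 7/5 + 7/4 = 5.317.

5.32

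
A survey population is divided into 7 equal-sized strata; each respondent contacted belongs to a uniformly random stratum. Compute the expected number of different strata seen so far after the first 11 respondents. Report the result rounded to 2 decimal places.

For each stratum, P(seen in 11 respondents) = 1 - (6/7)^11 = 0.817.
By linearity of expectation, E[distinct seen] = 7·(1 - (6/7)^11) = 5.716.

5.72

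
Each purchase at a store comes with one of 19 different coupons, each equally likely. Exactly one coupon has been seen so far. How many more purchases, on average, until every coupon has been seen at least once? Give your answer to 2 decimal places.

With k distinct coupons already seen, the next new one takes an expected 19/(19-k) purchases.
Sum over k = 1,...,18: E = 19/18 + 19/17 + 19/16 + ... + 19/2 + 19/1 = 66.407.

66.41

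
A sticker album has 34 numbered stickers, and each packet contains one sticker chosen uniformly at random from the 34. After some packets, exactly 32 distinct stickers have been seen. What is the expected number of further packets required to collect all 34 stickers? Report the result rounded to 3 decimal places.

The wait to go from k to k+1 distinct stickers is geometric with mean 34/(34-k).
Sum over k = 32,...,33: E = 34/2 + 34/1 = 51.0000.

51.000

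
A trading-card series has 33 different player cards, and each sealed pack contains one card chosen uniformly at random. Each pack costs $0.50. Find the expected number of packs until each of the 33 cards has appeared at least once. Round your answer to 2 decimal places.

The wait to go from k to k+1 distinct cards is geometric with mean 33/(33-k).
E[T] = 33/33 + 33/32 + 33/31 + ... + 33/2 + 33/1 = 33·H_{33}.
H_{33} = 4.089, so E[T] = 134.930.

134.93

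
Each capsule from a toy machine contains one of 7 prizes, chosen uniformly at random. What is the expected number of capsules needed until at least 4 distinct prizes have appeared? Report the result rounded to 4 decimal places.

Going from k to k+1 distinct takes a geometric number of capsules with mean 7/(7-k).
Sum over k = 0,...,3: E = 7/7 + 7/6 + 7/5 + 7/4 = 5.31667.

5.3167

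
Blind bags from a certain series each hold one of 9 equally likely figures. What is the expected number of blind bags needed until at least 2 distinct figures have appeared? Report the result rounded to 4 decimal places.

With k distinct figures already seen, the next new one arrives after an expected 9/(9-k) blind bags.
Sum over k = 0,...,1: E = 9/9 + 9/8 = 2.12500.

2.1250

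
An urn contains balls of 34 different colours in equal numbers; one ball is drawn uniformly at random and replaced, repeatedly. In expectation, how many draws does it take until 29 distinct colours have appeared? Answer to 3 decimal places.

With k distinct colours already seen, the next new one arrives after an expected 34/(34-k) draws.
Sum over k = 0,...,28: E = 34/34 + 34/33 + 34/32 + ... + 34/7 + 34/6 = 62.3858.

62.386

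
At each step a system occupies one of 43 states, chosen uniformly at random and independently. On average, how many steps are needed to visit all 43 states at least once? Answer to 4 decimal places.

The wait to go from k to k+1 distinct states is geometric with mean 43/(43-k).
E[T] = 43/43 + 43/42 + 43/41 + ... + 43/2 + 43/1 = 43·H_{43}.
H_{43} = 4.35000, so E[T] = 187.04994.

187.0499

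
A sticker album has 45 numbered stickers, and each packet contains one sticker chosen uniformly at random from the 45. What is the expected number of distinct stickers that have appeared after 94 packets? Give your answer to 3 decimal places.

For each sticker, P(seen in 94 packets) = 1 - (44/45)^94 = 0.8791.
By linearity of expectation, E[distinct seen] = 45·(1 - (44/45)^94) = 39.5576.

39.558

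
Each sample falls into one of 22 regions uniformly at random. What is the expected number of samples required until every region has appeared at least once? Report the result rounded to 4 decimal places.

81.1979

The wait to go from k to k+1 distinct regions is geometric with mean 22/(22-k).
E[T] = 22/22 + 22/21 + 22/20 + ... + 22/2 + 22/1 = 22·H_{22}.
H_{22} = 3.69081, so E[T] = 81.19789.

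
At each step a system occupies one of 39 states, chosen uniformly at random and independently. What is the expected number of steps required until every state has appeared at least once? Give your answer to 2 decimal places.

165.89

Split into phases: going from k distinct to k+1 distinct takes on average 39/(39-k) steps.
E[T] = 39/39 + 39/38 + 39/37 + ... + 39/2 + 39/1 = 39·H_{39}.
H_{39} = 4.254, so E[T] = 165.888.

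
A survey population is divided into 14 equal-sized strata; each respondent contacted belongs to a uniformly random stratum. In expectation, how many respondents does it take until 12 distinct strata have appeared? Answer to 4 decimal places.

With k distinct strata already seen, the next new one arrives after an expected 14/(14-k) respondents.
Sum over k = 0,...,11: E = 14/14 + 14/13 + 14/12 + ... + 14/4 + 14/3 = 24.52187.

24.5219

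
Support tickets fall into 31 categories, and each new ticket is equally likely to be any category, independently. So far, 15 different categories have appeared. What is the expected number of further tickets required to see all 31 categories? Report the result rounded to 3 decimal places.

104.803

From k distinct to k+1 distinct takes on average 31/(31-k) tickets.
Sum over k = 15,...,30: E = 31/16 + 31/15 + 31/14 + ... + 31/2 + 31/1 = 104.8026.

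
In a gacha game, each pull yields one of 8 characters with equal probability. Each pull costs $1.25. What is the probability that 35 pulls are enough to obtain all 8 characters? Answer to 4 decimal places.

0.9265

By inclusion–exclusion over which characters are missing,
P(all seen) = Σ_{j=0}^{8} (-1)^j C(8,j)((8-j)/8)^35
= 1.00000 - 0.07471 + 0.00119 - 0.00000 + 0.00000 - 0.00000 + 0.00000 - 0.00000 + 0.00000
= 0.92647.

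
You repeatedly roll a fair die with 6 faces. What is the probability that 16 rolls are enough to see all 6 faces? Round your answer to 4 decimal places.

Let A_i be the event that face i is missing after 16 rolls. By inclusion–exclusion on the A_i,
P(all seen) = Σ_{j=0}^{6} (-1)^j C(6,j)((6-j)/6)^16
= 1.00000 - 0.32453 + 0.02284 - 0.00031 + 0.00000 - 0.00000 + 0.00000
= 0.69800.

0.6980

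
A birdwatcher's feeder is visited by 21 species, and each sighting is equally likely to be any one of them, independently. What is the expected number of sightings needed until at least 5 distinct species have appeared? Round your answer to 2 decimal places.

Going from k to k+1 distinct takes a geometric number of sightings with mean 21/(21-k).
Sum over k = 0,...,4: E = 21/21 + 21/20 + 21/19 + 21/18 + 21/17 = 5.557.

5.56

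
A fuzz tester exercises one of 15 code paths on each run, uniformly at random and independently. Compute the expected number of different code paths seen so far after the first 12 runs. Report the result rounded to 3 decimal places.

8.446

For each code path, P(seen in 12 runs) = 1 - (14/15)^12 = 0.5630.
By linearity of expectation, E[distinct seen] = 15·(1 - (14/15)^12) = 8.4456.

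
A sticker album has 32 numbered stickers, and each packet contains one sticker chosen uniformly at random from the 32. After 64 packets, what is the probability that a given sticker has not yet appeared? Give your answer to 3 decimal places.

Each packet misses the fixed sticker with probability (32-1)/32 = 31/32, independently.
P(still missing after 64) = (31/32)^64 = 0.1311.

0.131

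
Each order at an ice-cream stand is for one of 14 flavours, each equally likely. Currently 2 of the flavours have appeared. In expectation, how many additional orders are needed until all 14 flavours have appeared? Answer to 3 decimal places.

43.445

The wait to go from k to k+1 distinct flavours is geometric with mean 14/(14-k).
Sum over k = 2,...,13: E = 14/12 + 14/11 + 14/10 + ... + 14/2 + 14/1 = 43.4449.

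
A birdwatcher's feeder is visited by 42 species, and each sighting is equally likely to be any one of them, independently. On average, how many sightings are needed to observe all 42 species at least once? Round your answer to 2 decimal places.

The wait to go from k to k+1 distinct species is geometric with mean 42/(42-k).
E[T] = 42/42 + 42/41 + 42/40 + ... + 42/2 + 42/1 = 42·H_{42}.
H_{42} = 4.327, so E[T] = 181.723.

181.72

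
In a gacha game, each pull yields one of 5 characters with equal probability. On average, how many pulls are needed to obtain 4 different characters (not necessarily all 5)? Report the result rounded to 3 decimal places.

Going from k to k+1 distinct takes a geometric number of pulls with mean 5/(5-k).
Sum over k = 0,...,3: E = 5/5 + 5/4 + 5/3 + 5/2 = 6.4167.

6.417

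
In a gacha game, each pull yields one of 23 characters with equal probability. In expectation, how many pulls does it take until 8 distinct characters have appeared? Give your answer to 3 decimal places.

With k distinct characters already seen, the next new one arrives after an expected 23/(23-k) pulls.
Sum over k = 0,...,7: E = 23/23 + 23/22 + 23/21 + ... + 23/17 + 23/16 = 9.5694.

9.569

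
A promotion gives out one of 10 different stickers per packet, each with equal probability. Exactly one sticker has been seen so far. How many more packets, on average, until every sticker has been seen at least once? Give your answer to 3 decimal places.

28.290

From k distinct to k+1 distinct takes on average 10/(10-k) packets.
Sum over k = 1,...,9: E = 10/9 + 10/8 + 10/7 + ... + 10/2 + 10/1 = 28.2897.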